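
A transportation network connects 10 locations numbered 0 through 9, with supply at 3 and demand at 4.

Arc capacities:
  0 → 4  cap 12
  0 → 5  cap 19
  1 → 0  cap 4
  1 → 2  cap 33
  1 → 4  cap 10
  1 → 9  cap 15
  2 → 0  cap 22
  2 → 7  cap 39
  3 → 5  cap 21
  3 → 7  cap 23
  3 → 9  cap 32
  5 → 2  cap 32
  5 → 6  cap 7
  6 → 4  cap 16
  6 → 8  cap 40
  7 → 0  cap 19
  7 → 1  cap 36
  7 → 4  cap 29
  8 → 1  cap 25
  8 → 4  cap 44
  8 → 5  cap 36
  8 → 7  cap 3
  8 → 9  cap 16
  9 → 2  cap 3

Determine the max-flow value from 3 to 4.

augment #1: 3→7→4 bottleneck 23, total now 23
augment #2: 3→5→6→4 bottleneck 7, total now 30
augment #3: 3→5→2→0→4 bottleneck 12, total now 42
augment #4: 3→5→2→7→4 bottleneck 2, total now 44
augment #5: 3→9→2→7→4 bottleneck 3, total now 47

Maximum flow value: 47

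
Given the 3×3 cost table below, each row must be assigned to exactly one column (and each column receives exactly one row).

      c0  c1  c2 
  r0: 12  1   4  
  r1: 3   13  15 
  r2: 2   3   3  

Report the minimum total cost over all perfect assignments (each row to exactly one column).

Minimum assignment cost: 7

optimal assignment: row0→col1 (cost 1), row1→col0 (cost 3), row2→col2 (cost 3)
total = 1 + 3 + 3 = 7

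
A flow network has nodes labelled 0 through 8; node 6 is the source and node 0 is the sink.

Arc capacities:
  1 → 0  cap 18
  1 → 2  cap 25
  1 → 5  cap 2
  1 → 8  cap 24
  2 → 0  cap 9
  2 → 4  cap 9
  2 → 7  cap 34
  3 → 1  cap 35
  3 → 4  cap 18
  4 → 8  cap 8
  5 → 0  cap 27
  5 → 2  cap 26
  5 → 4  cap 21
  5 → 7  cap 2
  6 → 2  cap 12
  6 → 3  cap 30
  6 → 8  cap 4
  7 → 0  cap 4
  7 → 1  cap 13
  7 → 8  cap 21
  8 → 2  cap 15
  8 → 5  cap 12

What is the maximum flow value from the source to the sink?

augment #1: 6→2→0 bottleneck 9, total now 9
augment #2: 6→2→7→0 bottleneck 3, total now 12
augment #3: 6→3→1→0 bottleneck 18, total now 30
augment #4: 6→8→5→0 bottleneck 4, total now 34
augment #5: 6→3→1→5→0 bottleneck 2, total now 36
augment #6: 6→3→1→2→7→0 bottleneck 1, total now 37
augment #7: 6→3→1→8→5→0 bottleneck 8, total now 45

Maximum flow value: 45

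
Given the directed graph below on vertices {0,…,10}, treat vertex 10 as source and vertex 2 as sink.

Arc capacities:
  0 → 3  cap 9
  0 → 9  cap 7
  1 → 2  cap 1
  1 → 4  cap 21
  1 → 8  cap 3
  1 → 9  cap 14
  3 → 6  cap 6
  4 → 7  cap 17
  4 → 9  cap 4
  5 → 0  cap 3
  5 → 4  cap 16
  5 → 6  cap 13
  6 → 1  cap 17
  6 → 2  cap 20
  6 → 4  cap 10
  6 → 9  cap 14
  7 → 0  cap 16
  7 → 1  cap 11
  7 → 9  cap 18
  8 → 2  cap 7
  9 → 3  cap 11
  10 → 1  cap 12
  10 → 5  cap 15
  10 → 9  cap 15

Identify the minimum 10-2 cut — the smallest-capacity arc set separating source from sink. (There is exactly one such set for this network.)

Min-cut arcs: {(1,2), (1,8), (3,6), (5,6)} (total capacity 23)

augment #1: 10→1→2 push 1
augment #2: 10→1→8→2 push 3
augment #3: 10→5→6→2 push 13
augment #4: 10→9→3→6→2 push 6
max flow = 23; residual-reachable set from 10 gives S-side
cut edges (S→T): {(1,2), (1,8), (3,6), (5,6)} total cap 23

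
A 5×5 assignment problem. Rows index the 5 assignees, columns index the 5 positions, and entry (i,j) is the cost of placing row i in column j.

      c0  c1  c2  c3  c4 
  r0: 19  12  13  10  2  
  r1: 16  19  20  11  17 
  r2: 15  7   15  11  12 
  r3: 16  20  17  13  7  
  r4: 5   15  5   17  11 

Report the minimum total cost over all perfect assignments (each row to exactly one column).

Minimum assignment cost: 41

optimal assignment: row0→col4 (cost 2), row1→col3 (cost 11), row2→col1 (cost 7), row3→col0 (cost 16), row4→col2 (cost 5)
total = 2 + 11 + 7 + 16 + 5 = 41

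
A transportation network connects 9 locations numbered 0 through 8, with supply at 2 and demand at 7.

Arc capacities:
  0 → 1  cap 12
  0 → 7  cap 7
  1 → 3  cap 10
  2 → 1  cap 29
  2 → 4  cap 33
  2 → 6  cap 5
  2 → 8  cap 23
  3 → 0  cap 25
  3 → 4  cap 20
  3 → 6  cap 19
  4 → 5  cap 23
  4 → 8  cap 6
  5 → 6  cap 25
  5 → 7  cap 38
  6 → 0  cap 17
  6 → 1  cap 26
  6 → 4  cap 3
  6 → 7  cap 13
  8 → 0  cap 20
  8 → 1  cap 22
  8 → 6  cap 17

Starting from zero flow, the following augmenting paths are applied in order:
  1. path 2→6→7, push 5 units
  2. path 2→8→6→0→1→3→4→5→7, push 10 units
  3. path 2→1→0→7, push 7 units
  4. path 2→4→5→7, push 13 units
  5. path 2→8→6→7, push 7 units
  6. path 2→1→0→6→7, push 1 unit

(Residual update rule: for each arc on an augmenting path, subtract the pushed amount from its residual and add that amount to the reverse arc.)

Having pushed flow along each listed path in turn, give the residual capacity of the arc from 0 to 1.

Residual capacity of (0,1): 10

after path 1 (2→6→7, push 5): res(0,1)=12
after path 2 (2→8→6→0→1→3→4→5→7, push 10): res(0,1)=2
after path 3 (2→1→0→7, push 7): res(0,1)=9
after path 4 (2→4→5→7, push 13): res(0,1)=9
after path 5 (2→8→6→7, push 7): res(0,1)=9
after path 6 (2→1→0→6→7, push 1): res(0,1)=10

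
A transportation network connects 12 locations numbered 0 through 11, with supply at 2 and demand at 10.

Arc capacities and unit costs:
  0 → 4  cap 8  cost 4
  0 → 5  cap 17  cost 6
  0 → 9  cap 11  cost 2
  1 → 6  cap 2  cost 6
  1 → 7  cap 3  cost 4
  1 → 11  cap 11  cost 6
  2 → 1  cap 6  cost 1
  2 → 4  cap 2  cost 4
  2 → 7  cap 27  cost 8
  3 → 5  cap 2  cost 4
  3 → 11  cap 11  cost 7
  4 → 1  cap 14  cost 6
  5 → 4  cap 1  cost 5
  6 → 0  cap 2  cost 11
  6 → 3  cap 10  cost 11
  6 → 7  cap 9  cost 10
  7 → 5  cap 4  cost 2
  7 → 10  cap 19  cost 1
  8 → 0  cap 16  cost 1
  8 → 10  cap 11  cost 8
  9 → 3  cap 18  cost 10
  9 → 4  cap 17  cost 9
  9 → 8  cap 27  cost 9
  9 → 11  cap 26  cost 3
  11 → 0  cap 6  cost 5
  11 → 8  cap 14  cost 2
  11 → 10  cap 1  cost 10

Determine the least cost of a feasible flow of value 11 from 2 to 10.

shortest-cost path #1: 2→1→7→10 push 3 @ unit cost 6 (adds 18)
shortest-cost path #2: 2→7→10 push 8 @ unit cost 9 (adds 72)
total cost = 90

Minimum cost for 11 units: 90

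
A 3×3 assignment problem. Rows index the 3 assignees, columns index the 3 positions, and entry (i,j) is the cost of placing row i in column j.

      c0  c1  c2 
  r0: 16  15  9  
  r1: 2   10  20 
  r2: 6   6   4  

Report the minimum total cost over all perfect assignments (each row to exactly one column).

optimal assignment: row0→col2 (cost 9), row1→col0 (cost 2), row2→col1 (cost 6)
total = 9 + 2 + 6 = 17

Minimum assignment cost: 17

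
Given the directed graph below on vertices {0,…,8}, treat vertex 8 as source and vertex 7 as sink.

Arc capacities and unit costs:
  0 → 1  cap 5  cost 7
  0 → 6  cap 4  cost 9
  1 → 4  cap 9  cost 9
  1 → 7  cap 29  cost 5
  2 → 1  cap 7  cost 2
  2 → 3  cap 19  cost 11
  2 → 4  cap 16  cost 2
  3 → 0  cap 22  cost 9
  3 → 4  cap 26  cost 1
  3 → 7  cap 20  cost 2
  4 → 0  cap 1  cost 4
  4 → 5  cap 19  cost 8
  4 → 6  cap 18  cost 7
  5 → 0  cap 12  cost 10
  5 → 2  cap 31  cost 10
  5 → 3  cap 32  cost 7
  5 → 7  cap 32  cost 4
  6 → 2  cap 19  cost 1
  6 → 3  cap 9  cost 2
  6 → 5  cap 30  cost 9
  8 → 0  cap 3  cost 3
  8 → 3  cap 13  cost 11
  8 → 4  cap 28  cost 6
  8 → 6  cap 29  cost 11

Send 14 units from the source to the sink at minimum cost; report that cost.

Minimum cost for 14 units: 184

shortest-cost path #1: 8→3→7 push 13 @ unit cost 13 (adds 169)
shortest-cost path #2: 8→0→1→7 push 1 @ unit cost 15 (adds 15)
total cost = 184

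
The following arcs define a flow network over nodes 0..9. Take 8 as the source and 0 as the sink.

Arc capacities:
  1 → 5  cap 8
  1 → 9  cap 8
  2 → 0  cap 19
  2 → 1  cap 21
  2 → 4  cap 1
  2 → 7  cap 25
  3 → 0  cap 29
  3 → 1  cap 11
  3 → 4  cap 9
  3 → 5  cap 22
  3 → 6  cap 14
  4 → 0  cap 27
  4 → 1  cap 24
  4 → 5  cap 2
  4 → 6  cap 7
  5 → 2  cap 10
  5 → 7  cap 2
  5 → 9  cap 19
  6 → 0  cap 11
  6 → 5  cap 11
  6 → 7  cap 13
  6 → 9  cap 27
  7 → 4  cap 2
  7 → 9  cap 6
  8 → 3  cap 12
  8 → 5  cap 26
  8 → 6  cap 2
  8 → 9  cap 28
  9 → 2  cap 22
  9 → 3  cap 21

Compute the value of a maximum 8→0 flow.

augment #1: 8→3→0 bottleneck 12, total now 12
augment #2: 8→6→0 bottleneck 2, total now 14
augment #3: 8→5→2→0 bottleneck 10, total now 24
augment #4: 8→9→2→0 bottleneck 9, total now 33
augment #5: 8→9→3→0 bottleneck 17, total now 50
augment #6: 8→5→7→4→0 bottleneck 2, total now 52
augment #7: 8→9→2→4→0 bottleneck 1, total now 53
augment #8: 8→9→3→4→0 bottleneck 1, total now 54
augment #9: 8→5→9→3→4→0 bottleneck 3, total now 57

Maximum flow value: 57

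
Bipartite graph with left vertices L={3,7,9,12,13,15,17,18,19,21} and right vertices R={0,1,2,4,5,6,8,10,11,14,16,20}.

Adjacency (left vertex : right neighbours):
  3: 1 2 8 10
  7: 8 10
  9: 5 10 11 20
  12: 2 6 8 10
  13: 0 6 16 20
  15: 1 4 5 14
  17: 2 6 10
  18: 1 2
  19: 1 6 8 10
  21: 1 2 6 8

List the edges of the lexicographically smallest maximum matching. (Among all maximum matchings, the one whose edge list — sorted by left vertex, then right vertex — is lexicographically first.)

Lex-smallest maximum matching: {(3,1), (7,8), (9,5), (12,2), (13,0), (15,4), (17,6), (19,10)}

|M| = 8 (so the lex-smallest maximum matching has 8 edges)
process left vertices in ascending order; for each, take the smallest-labelled available neighbour that still permits 8 edges overall, or leave it unmatched if none does
lex-smallest matching: {3-1, 7-8, 9-5, 12-2, 13-0, 15-4, 17-6, 19-10}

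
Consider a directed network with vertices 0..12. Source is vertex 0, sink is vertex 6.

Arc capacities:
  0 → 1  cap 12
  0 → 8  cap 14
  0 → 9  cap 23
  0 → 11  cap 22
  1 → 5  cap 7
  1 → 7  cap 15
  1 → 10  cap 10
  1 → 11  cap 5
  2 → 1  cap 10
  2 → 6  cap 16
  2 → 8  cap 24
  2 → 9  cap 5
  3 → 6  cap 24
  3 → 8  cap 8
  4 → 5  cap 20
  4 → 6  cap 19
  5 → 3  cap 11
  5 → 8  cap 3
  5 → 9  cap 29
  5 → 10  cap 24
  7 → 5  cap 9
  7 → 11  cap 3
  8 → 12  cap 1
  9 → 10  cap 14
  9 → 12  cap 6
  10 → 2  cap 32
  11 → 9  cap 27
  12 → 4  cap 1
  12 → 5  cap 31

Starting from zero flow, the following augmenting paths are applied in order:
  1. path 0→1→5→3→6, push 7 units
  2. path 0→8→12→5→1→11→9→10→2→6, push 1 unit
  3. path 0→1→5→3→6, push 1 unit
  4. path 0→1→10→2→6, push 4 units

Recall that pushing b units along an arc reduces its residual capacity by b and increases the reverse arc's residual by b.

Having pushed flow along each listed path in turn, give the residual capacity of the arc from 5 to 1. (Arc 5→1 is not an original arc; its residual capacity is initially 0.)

after path 1 (0→1→5→3→6, push 7): res(5,1)=7
after path 2 (0→8→12→5→1→11→9→10→2→6, push 1): res(5,1)=6
after path 3 (0→1→5→3→6, push 1): res(5,1)=7
after path 4 (0→1→10→2→6, push 4): res(5,1)=7

Residual capacity of (5,1): 7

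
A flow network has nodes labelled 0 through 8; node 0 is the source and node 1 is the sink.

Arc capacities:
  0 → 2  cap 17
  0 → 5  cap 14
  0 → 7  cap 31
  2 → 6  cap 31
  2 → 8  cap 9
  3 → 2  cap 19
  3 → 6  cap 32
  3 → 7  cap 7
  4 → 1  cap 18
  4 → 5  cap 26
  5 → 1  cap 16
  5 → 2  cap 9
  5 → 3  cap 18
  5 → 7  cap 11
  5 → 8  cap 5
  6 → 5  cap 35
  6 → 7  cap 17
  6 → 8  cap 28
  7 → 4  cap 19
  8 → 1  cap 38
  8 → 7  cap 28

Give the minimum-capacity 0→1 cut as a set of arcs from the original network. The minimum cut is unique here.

augment #1: 0→5→1 push 14
augment #2: 0→2→8→1 push 9
augment #3: 0→7→4→1 push 18
augment #4: 0→2→6→5→1 push 2
augment #5: 0→2→6→8→1 push 6
augment #6: 0→7→4→5→8→1 push 1
max flow = 50; residual-reachable set from 0 gives S-side
cut edges (S→T): {(0,2), (0,5), (7,4)} total cap 50

Min-cut arcs: {(0,2), (0,5), (7,4)} (total capacity 50)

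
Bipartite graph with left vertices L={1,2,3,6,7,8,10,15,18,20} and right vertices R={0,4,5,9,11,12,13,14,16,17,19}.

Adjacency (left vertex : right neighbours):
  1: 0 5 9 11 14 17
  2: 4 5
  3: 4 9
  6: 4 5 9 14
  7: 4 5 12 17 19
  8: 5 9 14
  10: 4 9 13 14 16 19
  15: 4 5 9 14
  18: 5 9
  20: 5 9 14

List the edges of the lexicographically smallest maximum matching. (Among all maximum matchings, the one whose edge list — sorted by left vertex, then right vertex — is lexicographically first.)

|M| = 7 (so the lex-smallest maximum matching has 7 edges)
process left vertices in ascending order; for each, take the smallest-labelled available neighbour that still permits 7 edges overall, or leave it unmatched if none does
lex-smallest matching: {1-0, 2-4, 3-9, 6-5, 7-12, 8-14, 10-13}

Lex-smallest maximum matching: {(1,0), (2,4), (3,9), (6,5), (7,12), (8,14), (10,13)}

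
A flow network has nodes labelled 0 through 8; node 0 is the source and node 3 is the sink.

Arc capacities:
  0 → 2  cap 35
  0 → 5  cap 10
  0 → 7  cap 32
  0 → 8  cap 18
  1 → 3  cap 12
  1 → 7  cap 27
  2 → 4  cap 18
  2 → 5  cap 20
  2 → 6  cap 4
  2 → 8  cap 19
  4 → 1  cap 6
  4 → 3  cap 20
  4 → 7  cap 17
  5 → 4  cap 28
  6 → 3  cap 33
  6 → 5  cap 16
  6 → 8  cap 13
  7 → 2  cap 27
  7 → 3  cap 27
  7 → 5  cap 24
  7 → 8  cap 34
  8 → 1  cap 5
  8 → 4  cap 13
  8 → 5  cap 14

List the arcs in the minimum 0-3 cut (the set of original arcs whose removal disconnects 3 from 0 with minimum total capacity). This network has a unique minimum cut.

augment #1: 0→7→3 push 27
augment #2: 0→2→4→3 push 18
augment #3: 0→2→6→3 push 4
augment #4: 0→5→4→3 push 2
augment #5: 0→8→1→3 push 5
augment #6: 0→5→4→1→3 push 6
max flow = 62; residual-reachable set from 0 gives S-side
cut edges (S→T): {(2,6), (4,1), (4,3), (7,3), (8,1)} total cap 62

Min-cut arcs: {(2,6), (4,1), (4,3), (7,3), (8,1)} (total capacity 62)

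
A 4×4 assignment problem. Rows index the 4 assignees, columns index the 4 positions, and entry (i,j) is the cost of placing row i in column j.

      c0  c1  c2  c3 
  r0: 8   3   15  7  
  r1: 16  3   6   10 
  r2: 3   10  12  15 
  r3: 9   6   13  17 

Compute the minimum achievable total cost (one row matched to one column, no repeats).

Minimum assignment cost: 22

optimal assignment: row0→col3 (cost 7), row1→col2 (cost 6), row2→col0 (cost 3), row3→col1 (cost 6)
total = 7 + 6 + 3 + 6 = 22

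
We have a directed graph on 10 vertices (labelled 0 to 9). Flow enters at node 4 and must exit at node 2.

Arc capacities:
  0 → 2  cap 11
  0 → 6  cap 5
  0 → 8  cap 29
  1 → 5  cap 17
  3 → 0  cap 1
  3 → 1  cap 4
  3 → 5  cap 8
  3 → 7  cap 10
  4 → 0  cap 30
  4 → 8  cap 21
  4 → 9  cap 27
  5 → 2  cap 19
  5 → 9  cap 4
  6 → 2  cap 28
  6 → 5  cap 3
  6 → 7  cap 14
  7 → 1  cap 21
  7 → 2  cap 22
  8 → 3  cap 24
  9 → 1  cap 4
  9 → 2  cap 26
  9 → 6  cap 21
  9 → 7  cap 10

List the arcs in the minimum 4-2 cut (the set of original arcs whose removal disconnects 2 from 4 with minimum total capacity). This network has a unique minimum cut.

Min-cut arcs: {(0,2), (0,6), (3,1), (3,5), (3,7), (4,9)} (total capacity 65)

augment #1: 4→0→2 push 11
augment #2: 4→9→2 push 26
augment #3: 4→0→6→2 push 5
augment #4: 4→9→6→2 push 1
augment #5: 4→8→3→5→2 push 8
augment #6: 4→8→3→7→2 push 10
augment #7: 4→8→3→1→5→2 push 3
augment #8: 4→0→8→3→1→5→2 push 1
max flow = 65; residual-reachable set from 4 gives S-side
cut edges (S→T): {(0,2), (0,6), (3,1), (3,5), (3,7), (4,9)} total cap 65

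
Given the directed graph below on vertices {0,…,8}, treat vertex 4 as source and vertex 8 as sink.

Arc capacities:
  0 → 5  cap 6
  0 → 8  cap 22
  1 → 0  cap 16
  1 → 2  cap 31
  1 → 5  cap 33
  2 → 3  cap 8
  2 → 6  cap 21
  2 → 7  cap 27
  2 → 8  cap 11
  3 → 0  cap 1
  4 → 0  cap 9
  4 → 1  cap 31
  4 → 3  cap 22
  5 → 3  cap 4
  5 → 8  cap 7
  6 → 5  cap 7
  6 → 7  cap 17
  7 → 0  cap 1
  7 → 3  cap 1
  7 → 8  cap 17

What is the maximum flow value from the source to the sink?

augment #1: 4→0→8 bottleneck 9, total now 9
augment #2: 4→1→0→8 bottleneck 13, total now 22
augment #3: 4→1→2→8 bottleneck 11, total now 33
augment #4: 4→1→5→8 bottleneck 7, total now 40
augment #5: 4→3→0→1→2→7→8 bottleneck 1, total now 41

Maximum flow value: 41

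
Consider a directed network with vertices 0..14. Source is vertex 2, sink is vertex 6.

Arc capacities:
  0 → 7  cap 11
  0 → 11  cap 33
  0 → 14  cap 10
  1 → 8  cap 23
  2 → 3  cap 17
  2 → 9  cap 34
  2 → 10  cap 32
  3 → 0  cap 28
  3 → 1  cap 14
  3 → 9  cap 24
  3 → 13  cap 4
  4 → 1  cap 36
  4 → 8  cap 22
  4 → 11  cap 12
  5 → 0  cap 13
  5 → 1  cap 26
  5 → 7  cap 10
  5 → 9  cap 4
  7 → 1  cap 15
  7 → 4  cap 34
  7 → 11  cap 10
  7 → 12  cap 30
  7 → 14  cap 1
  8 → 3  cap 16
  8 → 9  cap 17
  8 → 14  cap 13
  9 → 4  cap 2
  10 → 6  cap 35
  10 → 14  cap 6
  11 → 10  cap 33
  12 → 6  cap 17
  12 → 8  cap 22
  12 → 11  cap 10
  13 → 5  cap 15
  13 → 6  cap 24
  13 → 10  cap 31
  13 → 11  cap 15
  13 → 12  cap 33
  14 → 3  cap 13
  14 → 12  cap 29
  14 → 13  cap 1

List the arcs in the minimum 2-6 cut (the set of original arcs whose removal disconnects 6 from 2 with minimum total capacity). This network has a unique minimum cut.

augment #1: 2→10→6 push 32
augment #2: 2→3→13→6 push 4
augment #3: 2→3→0→7→12→6 push 11
augment #4: 2→3→0→11→10→6 push 2
augment #5: 2→9→4→11→10→6 push 1
augment #6: 2→9→4→8→14→12→6 push 1
max flow = 51; residual-reachable set from 2 gives S-side
cut edges (S→T): {(2,3), (2,10), (9,4)} total cap 51

Min-cut arcs: {(2,3), (2,10), (9,4)} (total capacity 51)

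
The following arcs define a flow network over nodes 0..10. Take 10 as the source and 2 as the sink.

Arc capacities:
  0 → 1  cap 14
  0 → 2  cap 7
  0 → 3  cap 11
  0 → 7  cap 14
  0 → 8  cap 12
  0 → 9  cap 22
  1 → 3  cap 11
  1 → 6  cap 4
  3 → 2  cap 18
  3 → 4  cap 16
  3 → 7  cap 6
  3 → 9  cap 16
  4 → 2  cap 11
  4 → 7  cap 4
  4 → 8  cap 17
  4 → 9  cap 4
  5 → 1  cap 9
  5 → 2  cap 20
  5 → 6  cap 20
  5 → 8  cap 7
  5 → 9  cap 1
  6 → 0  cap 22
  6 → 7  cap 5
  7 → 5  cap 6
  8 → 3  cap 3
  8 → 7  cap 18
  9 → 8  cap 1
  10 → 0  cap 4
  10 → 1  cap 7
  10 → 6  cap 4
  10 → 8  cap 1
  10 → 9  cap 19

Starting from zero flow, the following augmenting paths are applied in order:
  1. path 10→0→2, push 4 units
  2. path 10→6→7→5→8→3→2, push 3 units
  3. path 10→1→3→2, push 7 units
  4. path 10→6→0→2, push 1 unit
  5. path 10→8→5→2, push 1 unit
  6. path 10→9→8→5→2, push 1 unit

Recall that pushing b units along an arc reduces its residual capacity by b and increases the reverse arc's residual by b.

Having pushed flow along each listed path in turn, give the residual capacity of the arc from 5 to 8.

after path 1 (10→0→2, push 4): res(5,8)=7
after path 2 (10→6→7→5→8→3→2, push 3): res(5,8)=4
after path 3 (10→1→3→2, push 7): res(5,8)=4
after path 4 (10→6→0→2, push 1): res(5,8)=4
after path 5 (10→8→5→2, push 1): res(5,8)=5
after path 6 (10→9→8→5→2, push 1): res(5,8)=6

Residual capacity of (5,8): 6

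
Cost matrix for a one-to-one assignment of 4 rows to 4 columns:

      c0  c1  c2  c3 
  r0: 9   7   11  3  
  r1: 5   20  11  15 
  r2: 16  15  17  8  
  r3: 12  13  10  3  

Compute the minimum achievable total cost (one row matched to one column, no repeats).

Minimum assignment cost: 30

optimal assignment: row0→col1 (cost 7), row1→col0 (cost 5), row2→col3 (cost 8), row3→col2 (cost 10)
total = 7 + 5 + 8 + 10 = 30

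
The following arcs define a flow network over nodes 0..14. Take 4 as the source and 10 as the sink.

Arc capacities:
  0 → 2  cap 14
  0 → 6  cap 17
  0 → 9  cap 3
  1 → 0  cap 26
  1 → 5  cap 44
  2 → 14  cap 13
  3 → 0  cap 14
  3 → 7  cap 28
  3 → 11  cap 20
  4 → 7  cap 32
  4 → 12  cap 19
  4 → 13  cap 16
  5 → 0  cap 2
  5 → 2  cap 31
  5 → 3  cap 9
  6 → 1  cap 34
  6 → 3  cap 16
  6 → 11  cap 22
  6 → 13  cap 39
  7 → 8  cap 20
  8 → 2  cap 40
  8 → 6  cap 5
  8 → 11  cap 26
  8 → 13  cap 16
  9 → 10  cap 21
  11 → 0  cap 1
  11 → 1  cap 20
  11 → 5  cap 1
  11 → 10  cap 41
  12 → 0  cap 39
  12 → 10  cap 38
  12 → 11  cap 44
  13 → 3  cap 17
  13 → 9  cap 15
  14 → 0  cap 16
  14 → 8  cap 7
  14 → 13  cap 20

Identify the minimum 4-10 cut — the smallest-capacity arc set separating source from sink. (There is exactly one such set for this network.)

Min-cut arcs: {(4,12), (4,13), (7,8)} (total capacity 55)

augment #1: 4→12→10 push 19
augment #2: 4→13→9→10 push 15
augment #3: 4→7→8→11→10 push 20
augment #4: 4→13→3→11→10 push 1
max flow = 55; residual-reachable set from 4 gives S-side
cut edges (S→T): {(4,12), (4,13), (7,8)} total cap 55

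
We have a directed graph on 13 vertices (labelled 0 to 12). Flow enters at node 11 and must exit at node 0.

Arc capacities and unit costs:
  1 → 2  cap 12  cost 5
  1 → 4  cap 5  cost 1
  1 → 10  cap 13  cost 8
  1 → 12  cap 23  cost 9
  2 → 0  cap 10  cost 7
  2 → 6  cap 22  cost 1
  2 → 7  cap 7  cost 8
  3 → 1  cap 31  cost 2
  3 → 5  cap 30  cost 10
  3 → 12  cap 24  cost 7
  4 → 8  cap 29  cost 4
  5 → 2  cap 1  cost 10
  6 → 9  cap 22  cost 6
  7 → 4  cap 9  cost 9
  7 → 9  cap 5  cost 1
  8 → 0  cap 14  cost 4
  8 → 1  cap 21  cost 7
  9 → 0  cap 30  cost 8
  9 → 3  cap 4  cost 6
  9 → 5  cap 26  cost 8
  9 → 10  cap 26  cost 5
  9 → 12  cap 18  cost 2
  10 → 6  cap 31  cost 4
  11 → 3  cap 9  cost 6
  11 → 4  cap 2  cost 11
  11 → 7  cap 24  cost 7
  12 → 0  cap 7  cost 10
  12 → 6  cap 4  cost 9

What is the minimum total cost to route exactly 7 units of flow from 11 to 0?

shortest-cost path #1: 11→7→9→0 push 5 @ unit cost 16 (adds 80)
shortest-cost path #2: 11→3→1→4→8→0 push 2 @ unit cost 17 (adds 34)
total cost = 114

Minimum cost for 7 units: 114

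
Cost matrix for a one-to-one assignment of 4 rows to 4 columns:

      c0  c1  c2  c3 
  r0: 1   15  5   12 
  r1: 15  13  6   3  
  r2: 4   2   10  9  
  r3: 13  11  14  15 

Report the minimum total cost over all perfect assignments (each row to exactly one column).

optimal assignment: row0→col0 (cost 1), row1→col3 (cost 3), row2→col1 (cost 2), row3→col2 (cost 14)
total = 1 + 3 + 2 + 14 = 20

Minimum assignment cost: 20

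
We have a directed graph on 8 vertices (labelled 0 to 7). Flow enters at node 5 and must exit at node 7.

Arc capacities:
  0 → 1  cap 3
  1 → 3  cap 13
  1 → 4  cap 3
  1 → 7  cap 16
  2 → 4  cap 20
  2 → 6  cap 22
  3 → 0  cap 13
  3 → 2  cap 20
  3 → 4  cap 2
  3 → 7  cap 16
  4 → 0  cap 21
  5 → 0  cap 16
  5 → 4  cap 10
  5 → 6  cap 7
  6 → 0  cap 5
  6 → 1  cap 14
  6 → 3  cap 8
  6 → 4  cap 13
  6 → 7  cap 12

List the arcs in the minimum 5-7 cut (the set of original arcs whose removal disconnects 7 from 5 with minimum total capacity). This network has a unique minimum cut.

augment #1: 5→6→7 push 7
augment #2: 5→0→1→7 push 3
max flow = 10; residual-reachable set from 5 gives S-side
cut edges (S→T): {(0,1), (5,6)} total cap 10

Min-cut arcs: {(0,1), (5,6)} (total capacity 10)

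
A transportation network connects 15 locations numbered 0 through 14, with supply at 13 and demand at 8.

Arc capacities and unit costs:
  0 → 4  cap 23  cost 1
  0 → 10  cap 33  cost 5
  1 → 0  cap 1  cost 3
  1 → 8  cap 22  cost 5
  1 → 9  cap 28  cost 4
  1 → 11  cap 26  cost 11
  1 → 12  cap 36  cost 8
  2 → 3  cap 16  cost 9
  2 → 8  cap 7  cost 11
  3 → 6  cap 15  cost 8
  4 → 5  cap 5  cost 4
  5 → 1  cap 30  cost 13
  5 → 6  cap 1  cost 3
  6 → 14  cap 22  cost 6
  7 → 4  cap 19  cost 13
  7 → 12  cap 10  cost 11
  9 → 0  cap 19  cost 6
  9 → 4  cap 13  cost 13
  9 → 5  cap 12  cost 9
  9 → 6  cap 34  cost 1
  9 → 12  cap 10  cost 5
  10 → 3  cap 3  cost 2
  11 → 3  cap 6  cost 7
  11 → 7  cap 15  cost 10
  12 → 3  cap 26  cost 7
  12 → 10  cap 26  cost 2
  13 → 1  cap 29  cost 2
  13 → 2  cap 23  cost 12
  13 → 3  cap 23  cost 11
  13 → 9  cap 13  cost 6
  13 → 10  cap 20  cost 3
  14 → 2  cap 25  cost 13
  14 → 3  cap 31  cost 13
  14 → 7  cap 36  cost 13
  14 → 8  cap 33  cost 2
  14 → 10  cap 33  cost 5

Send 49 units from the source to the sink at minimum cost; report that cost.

Minimum cost for 49 units: 611

shortest-cost path #1: 13→1→8 push 22 @ unit cost 7 (adds 154)
shortest-cost path #2: 13→9→6→14→8 push 13 @ unit cost 15 (adds 195)
shortest-cost path #3: 13→1→9→6→14→8 push 7 @ unit cost 15 (adds 105)
shortest-cost path #4: 13→10→3→6→14→8 push 2 @ unit cost 21 (adds 42)
shortest-cost path #5: 13→2→8 push 5 @ unit cost 23 (adds 115)
total cost = 611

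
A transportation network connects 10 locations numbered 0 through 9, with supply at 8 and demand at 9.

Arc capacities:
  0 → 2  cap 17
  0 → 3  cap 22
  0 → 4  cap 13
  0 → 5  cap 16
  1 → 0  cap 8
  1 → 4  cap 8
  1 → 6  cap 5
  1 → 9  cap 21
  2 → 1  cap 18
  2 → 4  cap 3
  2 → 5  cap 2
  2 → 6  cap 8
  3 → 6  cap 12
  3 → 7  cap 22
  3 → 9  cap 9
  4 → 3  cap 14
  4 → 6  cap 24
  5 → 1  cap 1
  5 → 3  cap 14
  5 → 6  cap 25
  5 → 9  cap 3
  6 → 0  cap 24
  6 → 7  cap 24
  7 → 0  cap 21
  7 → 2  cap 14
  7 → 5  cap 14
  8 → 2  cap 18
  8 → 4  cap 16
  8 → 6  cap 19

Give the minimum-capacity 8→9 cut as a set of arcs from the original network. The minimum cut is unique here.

Min-cut arcs: {(2,1), (3,9), (5,1), (5,9)} (total capacity 31)

augment #1: 8→2→1→9 push 18
augment #2: 8→4→3→9 push 9
augment #3: 8→6→0→5→9 push 3
augment #4: 8→6→0→5→1→9 push 1
max flow = 31; residual-reachable set from 8 gives S-side
cut edges (S→T): {(2,1), (3,9), (5,1), (5,9)} total cap 31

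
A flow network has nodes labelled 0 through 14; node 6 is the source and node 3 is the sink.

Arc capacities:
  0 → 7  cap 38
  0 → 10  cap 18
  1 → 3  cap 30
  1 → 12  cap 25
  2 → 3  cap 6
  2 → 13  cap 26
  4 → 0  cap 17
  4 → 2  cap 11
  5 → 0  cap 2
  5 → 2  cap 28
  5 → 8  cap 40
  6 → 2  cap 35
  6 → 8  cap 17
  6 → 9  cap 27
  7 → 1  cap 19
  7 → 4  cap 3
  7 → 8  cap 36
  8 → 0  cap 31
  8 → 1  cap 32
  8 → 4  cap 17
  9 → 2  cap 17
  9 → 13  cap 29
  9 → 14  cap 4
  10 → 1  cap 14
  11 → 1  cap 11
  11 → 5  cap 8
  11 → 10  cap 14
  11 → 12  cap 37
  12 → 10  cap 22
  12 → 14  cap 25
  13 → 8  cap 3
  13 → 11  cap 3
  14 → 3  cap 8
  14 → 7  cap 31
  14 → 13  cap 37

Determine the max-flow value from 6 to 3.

augment #1: 6→2→3 bottleneck 6, total now 6
augment #2: 6→8→1→3 bottleneck 17, total now 23
augment #3: 6→9→14→3 bottleneck 4, total now 27
augment #4: 6→2→13→8→1→3 bottleneck 3, total now 30
augment #5: 6→2→13→11→1→3 bottleneck 3, total now 33

Maximum flow value: 33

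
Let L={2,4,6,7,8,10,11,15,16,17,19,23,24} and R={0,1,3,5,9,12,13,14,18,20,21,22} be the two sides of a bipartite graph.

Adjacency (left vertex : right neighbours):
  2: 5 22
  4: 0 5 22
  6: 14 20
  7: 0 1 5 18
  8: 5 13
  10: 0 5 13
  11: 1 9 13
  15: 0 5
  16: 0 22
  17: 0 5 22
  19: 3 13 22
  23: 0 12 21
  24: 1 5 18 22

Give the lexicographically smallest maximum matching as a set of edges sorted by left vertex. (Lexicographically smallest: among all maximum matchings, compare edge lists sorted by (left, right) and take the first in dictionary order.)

|M| = 10 (so the lex-smallest maximum matching has 10 edges)
process left vertices in ascending order; for each, take the smallest-labelled available neighbour that still permits 10 edges overall, or leave it unmatched if none does
lex-smallest matching: {2-5, 4-0, 6-14, 7-1, 8-13, 11-9, 16-22, 19-3, 23-12, 24-18}

Lex-smallest maximum matching: {(2,5), (4,0), (6,14), (7,1), (8,13), (11,9), (16,22), (19,3), (23,12), (24,18)}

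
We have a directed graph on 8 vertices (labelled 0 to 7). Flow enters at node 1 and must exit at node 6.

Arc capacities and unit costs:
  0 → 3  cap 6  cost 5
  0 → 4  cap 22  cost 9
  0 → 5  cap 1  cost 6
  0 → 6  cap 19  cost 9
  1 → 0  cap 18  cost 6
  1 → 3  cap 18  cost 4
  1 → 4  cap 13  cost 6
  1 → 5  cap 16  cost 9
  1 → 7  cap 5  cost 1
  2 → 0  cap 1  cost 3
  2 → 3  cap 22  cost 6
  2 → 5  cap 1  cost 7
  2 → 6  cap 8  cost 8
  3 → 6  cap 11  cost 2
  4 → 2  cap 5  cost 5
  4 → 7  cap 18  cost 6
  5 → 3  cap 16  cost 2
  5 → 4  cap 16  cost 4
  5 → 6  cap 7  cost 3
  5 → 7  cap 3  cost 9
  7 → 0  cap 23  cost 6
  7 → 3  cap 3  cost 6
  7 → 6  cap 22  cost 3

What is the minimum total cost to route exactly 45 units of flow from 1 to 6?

shortest-cost path #1: 1→7→6 push 5 @ unit cost 4 (adds 20)
shortest-cost path #2: 1→3→6 push 11 @ unit cost 6 (adds 66)
shortest-cost path #3: 1→5→6 push 7 @ unit cost 12 (adds 84)
shortest-cost path #4: 1→4→7→6 push 13 @ unit cost 15 (adds 195)
shortest-cost path #5: 1→0→6 push 9 @ unit cost 15 (adds 135)
total cost = 500

Minimum cost for 45 units: 500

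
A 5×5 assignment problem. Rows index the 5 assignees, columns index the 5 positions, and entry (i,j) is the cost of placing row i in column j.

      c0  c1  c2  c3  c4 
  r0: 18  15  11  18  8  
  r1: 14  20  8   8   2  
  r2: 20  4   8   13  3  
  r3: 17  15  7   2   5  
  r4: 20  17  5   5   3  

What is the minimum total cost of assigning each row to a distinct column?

optimal assignment: row0→col0 (cost 18), row1→col4 (cost 2), row2→col1 (cost 4), row3→col3 (cost 2), row4→col2 (cost 5)
total = 18 + 2 + 4 + 2 + 5 = 31

Minimum assignment cost: 31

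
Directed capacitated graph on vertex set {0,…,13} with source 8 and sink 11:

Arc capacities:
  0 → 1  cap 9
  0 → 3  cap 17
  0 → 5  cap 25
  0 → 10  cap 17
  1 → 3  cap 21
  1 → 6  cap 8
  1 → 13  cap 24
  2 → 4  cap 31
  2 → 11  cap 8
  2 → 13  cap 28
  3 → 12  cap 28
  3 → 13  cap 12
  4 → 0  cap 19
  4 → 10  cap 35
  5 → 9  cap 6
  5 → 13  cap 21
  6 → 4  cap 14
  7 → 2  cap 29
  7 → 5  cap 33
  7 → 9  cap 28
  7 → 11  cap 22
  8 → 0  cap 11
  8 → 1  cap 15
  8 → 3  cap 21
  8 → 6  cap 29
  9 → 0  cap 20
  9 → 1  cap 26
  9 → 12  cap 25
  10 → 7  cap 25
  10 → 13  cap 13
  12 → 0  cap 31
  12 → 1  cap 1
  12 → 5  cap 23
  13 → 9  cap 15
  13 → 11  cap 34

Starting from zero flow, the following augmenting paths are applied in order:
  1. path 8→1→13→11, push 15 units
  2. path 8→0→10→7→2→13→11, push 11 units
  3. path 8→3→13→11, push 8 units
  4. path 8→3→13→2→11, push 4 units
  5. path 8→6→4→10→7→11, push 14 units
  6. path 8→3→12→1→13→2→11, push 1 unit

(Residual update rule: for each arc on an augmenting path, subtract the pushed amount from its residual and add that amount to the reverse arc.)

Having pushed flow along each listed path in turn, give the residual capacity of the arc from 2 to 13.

after path 1 (8→1→13→11, push 15): res(2,13)=28
after path 2 (8→0→10→7→2→13→11, push 11): res(2,13)=17
after path 3 (8→3→13→11, push 8): res(2,13)=17
after path 4 (8→3→13→2→11, push 4): res(2,13)=21
after path 5 (8→6→4→10→7→11, push 14): res(2,13)=21
after path 6 (8→3→12→1→13→2→11, push 1): res(2,13)=22

Residual capacity of (2,13): 22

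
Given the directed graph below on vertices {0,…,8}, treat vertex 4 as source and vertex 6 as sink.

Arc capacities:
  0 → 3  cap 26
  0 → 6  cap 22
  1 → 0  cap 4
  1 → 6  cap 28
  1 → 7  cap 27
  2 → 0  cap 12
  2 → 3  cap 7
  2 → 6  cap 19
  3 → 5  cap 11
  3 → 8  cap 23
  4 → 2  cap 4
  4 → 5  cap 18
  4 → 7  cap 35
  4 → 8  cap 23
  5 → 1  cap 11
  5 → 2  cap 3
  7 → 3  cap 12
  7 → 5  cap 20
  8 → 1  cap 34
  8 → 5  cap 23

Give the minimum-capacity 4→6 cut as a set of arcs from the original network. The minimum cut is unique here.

augment #1: 4→2→6 push 4
augment #2: 4→5→1→6 push 11
augment #3: 4→5→2→6 push 3
augment #4: 4→8→1→6 push 17
augment #5: 4→8→1→0→6 push 4
max flow = 39; residual-reachable set from 4 gives S-side
cut edges (S→T): {(1,0), (1,6), (4,2), (5,2)} total cap 39

Min-cut arcs: {(1,0), (1,6), (4,2), (5,2)} (total capacity 39)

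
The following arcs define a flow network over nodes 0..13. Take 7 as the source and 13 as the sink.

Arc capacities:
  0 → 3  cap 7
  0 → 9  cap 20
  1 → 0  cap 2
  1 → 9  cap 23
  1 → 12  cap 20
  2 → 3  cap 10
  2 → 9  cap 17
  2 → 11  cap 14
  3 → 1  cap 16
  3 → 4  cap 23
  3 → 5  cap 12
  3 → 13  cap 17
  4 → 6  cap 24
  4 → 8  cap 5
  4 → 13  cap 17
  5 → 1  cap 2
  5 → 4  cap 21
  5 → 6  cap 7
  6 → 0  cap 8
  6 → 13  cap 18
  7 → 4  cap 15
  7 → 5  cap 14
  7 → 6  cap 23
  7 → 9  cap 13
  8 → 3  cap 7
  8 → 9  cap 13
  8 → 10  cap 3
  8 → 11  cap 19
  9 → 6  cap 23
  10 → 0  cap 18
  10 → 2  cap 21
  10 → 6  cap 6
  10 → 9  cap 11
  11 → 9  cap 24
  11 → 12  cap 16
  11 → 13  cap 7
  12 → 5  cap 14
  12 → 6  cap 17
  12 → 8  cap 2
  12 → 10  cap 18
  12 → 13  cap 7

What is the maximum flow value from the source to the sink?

Maximum flow value: 49

augment #1: 7→4→13 bottleneck 15, total now 15
augment #2: 7→6→13 bottleneck 18, total now 33
augment #3: 7→5→4→13 bottleneck 2, total now 35
augment #4: 7→5→1→12→13 bottleneck 2, total now 37
augment #5: 7→6→0→3→13 bottleneck 5, total now 42
augment #6: 7→5→4→8→3→13 bottleneck 5, total now 47
augment #7: 7→5→6→0→3→13 bottleneck 2, total now 49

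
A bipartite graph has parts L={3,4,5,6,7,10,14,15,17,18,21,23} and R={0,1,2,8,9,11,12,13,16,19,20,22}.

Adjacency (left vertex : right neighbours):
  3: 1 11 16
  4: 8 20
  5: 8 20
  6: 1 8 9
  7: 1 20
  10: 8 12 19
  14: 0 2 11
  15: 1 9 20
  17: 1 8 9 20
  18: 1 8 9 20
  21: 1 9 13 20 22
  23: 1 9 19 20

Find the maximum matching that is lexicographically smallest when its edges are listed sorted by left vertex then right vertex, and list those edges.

|M| = 9 (so the lex-smallest maximum matching has 9 edges)
process left vertices in ascending order; for each, take the smallest-labelled available neighbour that still permits 9 edges overall, or leave it unmatched if none does
lex-smallest matching: {3-11, 4-8, 5-20, 6-1, 10-12, 14-0, 15-9, 21-13, 23-19}

Lex-smallest maximum matching: {(3,11), (4,8), (5,20), (6,1), (10,12), (14,0), (15,9), (21,13), (23,19)}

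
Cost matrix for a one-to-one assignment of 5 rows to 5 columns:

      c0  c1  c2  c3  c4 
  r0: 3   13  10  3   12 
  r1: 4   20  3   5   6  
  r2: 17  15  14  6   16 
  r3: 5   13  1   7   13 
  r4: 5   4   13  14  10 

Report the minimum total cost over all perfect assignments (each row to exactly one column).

optimal assignment: row0→col0 (cost 3), row1→col4 (cost 6), row2→col3 (cost 6), row3→col2 (cost 1), row4→col1 (cost 4)
total = 3 + 6 + 6 + 1 + 4 = 20

Minimum assignment cost: 20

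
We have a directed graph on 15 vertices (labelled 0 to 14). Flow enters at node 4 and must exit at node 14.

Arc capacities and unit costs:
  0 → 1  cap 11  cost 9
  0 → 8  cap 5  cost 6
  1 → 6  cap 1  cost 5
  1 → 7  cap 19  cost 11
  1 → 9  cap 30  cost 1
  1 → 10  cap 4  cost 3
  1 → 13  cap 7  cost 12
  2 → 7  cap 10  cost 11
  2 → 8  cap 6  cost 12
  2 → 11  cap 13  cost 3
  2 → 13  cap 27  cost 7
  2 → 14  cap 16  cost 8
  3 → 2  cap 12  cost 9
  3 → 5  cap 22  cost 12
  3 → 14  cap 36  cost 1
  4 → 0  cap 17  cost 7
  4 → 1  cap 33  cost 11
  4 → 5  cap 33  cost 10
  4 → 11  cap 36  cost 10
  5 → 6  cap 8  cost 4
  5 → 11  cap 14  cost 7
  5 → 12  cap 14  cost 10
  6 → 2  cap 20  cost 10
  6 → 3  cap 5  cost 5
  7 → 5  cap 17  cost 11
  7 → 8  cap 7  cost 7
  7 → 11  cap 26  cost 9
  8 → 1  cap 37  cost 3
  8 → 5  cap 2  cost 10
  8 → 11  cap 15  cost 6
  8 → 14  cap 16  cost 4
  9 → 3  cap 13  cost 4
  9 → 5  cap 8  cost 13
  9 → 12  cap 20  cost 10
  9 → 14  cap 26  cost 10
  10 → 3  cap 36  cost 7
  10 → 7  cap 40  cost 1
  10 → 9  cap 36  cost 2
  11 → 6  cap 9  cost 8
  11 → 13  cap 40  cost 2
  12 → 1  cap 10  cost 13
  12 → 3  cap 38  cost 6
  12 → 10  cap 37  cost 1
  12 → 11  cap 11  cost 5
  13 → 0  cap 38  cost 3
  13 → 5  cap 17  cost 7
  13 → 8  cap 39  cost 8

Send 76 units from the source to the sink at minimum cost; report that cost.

Minimum cost for 76 units: 1755

shortest-cost path #1: 4→0→8→14 push 5 @ unit cost 17 (adds 85)
shortest-cost path #2: 4→1→9→3→14 push 13 @ unit cost 17 (adds 221)
shortest-cost path #3: 4→5→6→3→14 push 5 @ unit cost 20 (adds 100)
shortest-cost path #4: 4→1→9→14 push 17 @ unit cost 22 (adds 374)
shortest-cost path #5: 4→1→10→3→14 push 3 @ unit cost 22 (adds 66)
shortest-cost path #6: 4→11→13→8→14 push 11 @ unit cost 24 (adds 264)
shortest-cost path #7: 4→5→12→3→14 push 14 @ unit cost 27 (adds 378)
shortest-cost path #8: 4→0→1→10→3→14 push 1 @ unit cost 27 (adds 27)
shortest-cost path #9: 4→5→6→2→14 push 3 @ unit cost 32 (adds 96)
shortest-cost path #10: 4→11→6→2→14 push 4 @ unit cost 36 (adds 144)
total cost = 1755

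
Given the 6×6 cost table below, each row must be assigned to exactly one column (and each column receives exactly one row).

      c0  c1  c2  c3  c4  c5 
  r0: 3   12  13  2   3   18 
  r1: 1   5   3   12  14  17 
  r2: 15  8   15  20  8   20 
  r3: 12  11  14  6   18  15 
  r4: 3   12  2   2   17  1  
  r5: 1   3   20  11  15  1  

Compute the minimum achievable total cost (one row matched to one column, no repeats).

Minimum assignment cost: 21

optimal assignment: row0→col4 (cost 3), row1→col0 (cost 1), row2→col1 (cost 8), row3→col3 (cost 6), row4→col2 (cost 2), row5→col5 (cost 1)
total = 3 + 1 + 8 + 6 + 2 + 1 = 21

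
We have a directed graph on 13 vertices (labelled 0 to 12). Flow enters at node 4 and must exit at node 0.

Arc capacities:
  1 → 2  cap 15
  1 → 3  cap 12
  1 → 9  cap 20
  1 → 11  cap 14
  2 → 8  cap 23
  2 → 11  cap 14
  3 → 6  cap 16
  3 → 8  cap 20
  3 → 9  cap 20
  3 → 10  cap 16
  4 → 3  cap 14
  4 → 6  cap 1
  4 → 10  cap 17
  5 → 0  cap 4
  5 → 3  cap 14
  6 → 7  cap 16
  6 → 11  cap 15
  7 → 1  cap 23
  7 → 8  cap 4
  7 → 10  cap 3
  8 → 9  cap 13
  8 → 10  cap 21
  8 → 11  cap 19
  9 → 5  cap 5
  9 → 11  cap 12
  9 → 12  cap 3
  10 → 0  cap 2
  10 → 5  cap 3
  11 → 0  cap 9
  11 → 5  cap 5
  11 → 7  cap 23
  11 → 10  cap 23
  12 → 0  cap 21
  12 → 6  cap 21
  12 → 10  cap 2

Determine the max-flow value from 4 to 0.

augment #1: 4→10→0 bottleneck 2, total now 2
augment #2: 4→6→11→0 bottleneck 1, total now 3
augment #3: 4→10→5→0 bottleneck 3, total now 6
augment #4: 4→3→6→11→0 bottleneck 8, total now 14
augment #5: 4→3→9→5→0 bottleneck 1, total now 15
augment #6: 4→3→9→12→0 bottleneck 3, total now 18

Maximum flow value: 18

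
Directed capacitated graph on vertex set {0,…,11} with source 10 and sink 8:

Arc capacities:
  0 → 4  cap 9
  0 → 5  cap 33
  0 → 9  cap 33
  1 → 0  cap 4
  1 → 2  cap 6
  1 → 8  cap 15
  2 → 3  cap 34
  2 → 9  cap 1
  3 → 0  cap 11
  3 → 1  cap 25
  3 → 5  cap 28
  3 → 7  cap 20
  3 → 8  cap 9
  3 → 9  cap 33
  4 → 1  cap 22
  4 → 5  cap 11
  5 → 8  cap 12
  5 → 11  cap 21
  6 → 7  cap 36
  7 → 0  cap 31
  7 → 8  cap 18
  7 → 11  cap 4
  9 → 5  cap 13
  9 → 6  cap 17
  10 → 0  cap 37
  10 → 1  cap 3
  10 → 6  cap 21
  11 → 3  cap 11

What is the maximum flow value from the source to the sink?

Maximum flow value: 53

augment #1: 10→1→8 bottleneck 3, total now 3
augment #2: 10→0→5→8 bottleneck 12, total now 15
augment #3: 10→6→7→8 bottleneck 18, total now 33
augment #4: 10→0→4→1→8 bottleneck 9, total now 42
augment #5: 10→0→5→11→3→8 bottleneck 9, total now 51
augment #6: 10→0→5→11→3→1→8 bottleneck 2, total now 53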